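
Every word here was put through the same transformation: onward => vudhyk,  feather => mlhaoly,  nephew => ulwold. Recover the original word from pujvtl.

Compare letters: o→v is +7, n→u is +7, w→d is +7 — a constant shift. This is a Caesar cipher with shift 7.
Decoding pujvtl: p−7=i, u−7=n, j−7=c, v−7=o, t−7=m, l−7=e.

income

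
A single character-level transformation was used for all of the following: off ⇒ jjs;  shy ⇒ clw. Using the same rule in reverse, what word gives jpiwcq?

myself

The output letters match the input read backwards, each shifted +4: off reversed is ffo. Read the word backwards and shift each letter +4.
Undoing it on jpiwcq: shift back: j−4=f, p−4=l, i−4=e, w−4=s, c−4=y, q−4=m → flesym; then reverse → myself.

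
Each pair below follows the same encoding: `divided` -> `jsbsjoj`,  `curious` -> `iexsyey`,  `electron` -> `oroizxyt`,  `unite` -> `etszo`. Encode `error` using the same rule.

The shift depends on letter class: consonant d→j is +6, but vowel i→s is +10. Vowels shift forward by 10 and consonants shift forward by 6.
On error: e(vowel)+10=o, r(cons)+6=x, r(cons)+6=x, o(vowel)+10=y, r(cons)+6=x.

oxxyx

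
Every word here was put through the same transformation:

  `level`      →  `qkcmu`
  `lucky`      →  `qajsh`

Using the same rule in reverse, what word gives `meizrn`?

In level: l→q is +5, e→k is +6, v→c is +7, e→m is +8 — the shift increases by 1 each position. The shift increases by 1 at each position, starting from +5: 5, 6, 7, ….
Decoding meizrn: m−5=h, e−6=y, i−7=b, z−8=r, r−9=i, n−10=d.

hybrid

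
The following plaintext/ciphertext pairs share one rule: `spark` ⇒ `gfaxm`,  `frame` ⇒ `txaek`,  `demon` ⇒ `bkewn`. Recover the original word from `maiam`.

kayak

Treating letters as 0–25, the rule is x ↦ 9x + 0 (mod 26).
Decoding maiam: m(12)→3·(12−0)≡10=k; a(0)→3·(0−0)≡0=a; i(8)→3·(8−0)≡24=y; a(0)→3·(0−0)≡0=a; m(12)→3·(12−0)≡10=k (all mod 26).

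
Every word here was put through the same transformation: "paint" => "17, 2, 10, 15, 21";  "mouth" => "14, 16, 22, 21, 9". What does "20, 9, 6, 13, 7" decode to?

p is letter #16 and maps to 17: an offset of 1. The number is (letter's place in the alphabet, a=1) + 1.
Decoding 20, 9, 6, 13, 7: 20→(20−1)÷1=19=s, 9→(9−1)÷1=8=h, 6→(6−1)÷1=5=e, 13→(13−1)÷1=12=l, 7→(7−1)÷1=6=f.

shelf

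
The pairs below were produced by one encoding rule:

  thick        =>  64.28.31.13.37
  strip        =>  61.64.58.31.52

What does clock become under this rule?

Each letter becomes 3×(its alphabet position, a=1..z=26) + 4.
Applying it to clock: c=3→13, l=12→40, o=15→49, c=3→13, k=11→37.

13.40.49.13.37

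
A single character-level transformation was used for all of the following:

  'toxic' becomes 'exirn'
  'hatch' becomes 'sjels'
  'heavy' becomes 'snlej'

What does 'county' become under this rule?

The shifts repeat in a cycle of length 2: positions 0,1,… shift by +11, +9, then the pattern repeats.
Applying it to county: c+11=n, o+9=x, u+11=f, n+9=w, t+11=e, y+9=h.

nxfweh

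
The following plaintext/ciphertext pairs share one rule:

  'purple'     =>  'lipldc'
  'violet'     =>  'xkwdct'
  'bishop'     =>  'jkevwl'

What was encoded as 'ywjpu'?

This is an affine cipher: with a=0,…,z=25, each position x becomes (15x+20) mod 26.
Decoding ywjpu: y(24)→7·(24−20)≡2=c; w(22)→7·(22−20)≡14=o; j(9)→7·(9−20)≡1=b; p(15)→7·(15−20)≡17=r; u(20)→7·(20−20)≡0=a (all mod 26).

cobra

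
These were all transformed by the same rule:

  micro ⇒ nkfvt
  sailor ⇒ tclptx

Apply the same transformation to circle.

Each letter shifts forward by (position + 1), i.e. 1, 2, 3, … — the shift grows by one for each successive letter.
On circle: c+1=d, i+2=k, r+3=u, c+4=g, l+5=q, e+6=k.

dkugqk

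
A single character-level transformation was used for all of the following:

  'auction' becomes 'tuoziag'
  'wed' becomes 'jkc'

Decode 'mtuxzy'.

The output letters match the input read backwards, each shifted +6: auction reversed is noitcua. Read the word backwards and shift each letter +6.
Reversing it on mtuxzy: shift back: m−6=g, t−6=n, u−6=o, x−6=r, z−6=t, y−6=s → gnorts; then reverse → strong.

strong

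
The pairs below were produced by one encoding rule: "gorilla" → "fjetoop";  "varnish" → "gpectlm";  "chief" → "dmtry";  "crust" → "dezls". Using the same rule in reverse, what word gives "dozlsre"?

cluster

g(6)→f(5) and o(14)→j(9) fit y≡7x+15 (mod 26); the inverse of 7 mod 26 is 15. Each letter's alphabet position (a=0..z=25) is mapped through 7·x+15 mod 26 — an affine cipher.
Decoding dozlsre: d(3)→15·(3−15)≡2=c; o(14)→15·(14−15)≡11=l; z(25)→15·(25−15)≡20=u; l(11)→15·(11−15)≡18=s; s(18)→15·(18−15)≡19=t; r(17)→15·(17−15)≡4=e; e(4)→15·(4−15)≡17=r (all mod 26).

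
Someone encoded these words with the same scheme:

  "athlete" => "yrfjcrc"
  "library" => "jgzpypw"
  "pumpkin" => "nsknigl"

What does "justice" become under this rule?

hsqrgac

It's a constant shift of +24 (ROT24).
Applying it to justice: j+24=h, u+24=s, s+24=q, t+24=r, i+24=g, c+24=a, e+24=c.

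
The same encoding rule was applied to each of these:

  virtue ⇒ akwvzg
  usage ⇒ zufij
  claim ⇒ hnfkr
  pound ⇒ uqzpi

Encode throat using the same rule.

Shifts by position in virtue: pos 0: v→a (+5), pos 1: i→k (+2), pos 2: r→w (+5), pos 3: t→v (+2) — repeating every 2. A repeating key of period 2 is used — shifts +5, +2 over and over.
Applying it to throat: t+5=y, h+2=j, r+5=w, o+2=q, a+5=f, t+2=v.

yjwqfv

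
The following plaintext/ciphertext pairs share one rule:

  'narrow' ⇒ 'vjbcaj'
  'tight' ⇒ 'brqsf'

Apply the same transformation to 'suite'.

Letter i (0-indexed) is shifted by i+8, so successive shifts are 8, 9, 10, ….
For suite: s+8=a, u+9=d, i+10=s, t+11=e, e+12=q.

adseq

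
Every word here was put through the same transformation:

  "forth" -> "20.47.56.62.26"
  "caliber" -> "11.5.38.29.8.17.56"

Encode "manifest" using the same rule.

41.5.44.29.20.17.59.62

f(#6)→20 and o(#15)→47: differences scale by 3, so n = 3·pos + 2. With a=1..z=26, the number is 3·pos + 2.
Applying it to manifest: m=13→41, a=1→5, n=14→44, i=9→29, f=6→20, e=5→17, s=19→59, t=20→62.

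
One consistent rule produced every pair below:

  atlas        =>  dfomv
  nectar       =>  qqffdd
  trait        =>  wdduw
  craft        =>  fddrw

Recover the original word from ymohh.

valve

Shifts by position in atlas: pos 0: a→d (+3), pos 1: t→f (+12), pos 2: l→o (+3), pos 3: a→m (+12) — repeating every 2. The shifts repeat in a cycle of length 2: positions 0,1,… shift by +3, +12, then the pattern repeats.
Undoing it on ymohh: y−3=v, m−12=a, o−3=l, h−12=v, h−3=e.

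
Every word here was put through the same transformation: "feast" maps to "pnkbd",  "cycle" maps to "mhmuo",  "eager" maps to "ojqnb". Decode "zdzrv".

Shifts by position in feast: pos 0: f→p (+10), pos 1: e→n (+9), pos 2: a→k (+10), pos 3: s→b (+9) — repeating every 2. It's a Vigenère-style cipher with numeric key [10,9]: position i shifts by key[i mod 2].
Decoding zdzrv: z−10=p, d−9=u, z−10=p, r−9=i, v−10=l.

pupil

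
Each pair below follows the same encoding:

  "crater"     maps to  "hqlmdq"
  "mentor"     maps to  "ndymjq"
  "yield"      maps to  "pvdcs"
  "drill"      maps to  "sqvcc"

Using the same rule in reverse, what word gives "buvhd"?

spice

Each letter's alphabet position (a=0..z=25) is mapped through 11·x+11 mod 26 — an affine cipher.
Decoding buvhd: b(1)→19·(1−11)≡18=s; u(20)→19·(20−11)≡15=p; v(21)→19·(21−11)≡8=i; h(7)→19·(7−11)≡2=c; d(3)→19·(3−11)≡4=e (all mod 26).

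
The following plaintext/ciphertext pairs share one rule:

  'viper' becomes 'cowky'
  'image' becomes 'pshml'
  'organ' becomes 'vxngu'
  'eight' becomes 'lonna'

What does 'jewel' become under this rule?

A repeating key of period 2 is used — shifts +7, +6 over and over.
For jewel: j+7=q, e+6=k, w+7=d, e+6=k, l+7=s.

qkdks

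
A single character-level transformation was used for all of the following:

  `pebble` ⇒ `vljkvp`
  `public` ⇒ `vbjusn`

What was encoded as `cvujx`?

woman

Letter i (0-indexed) is shifted by i+6, so successive shifts are 6, 7, 8, ….
Decoding cvujx: c−6=w, v−7=o, u−8=m, j−9=a, x−10=n.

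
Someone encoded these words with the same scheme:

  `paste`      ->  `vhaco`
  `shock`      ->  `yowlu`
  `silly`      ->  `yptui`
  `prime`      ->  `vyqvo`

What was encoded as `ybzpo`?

surge

Each letter shifts forward by (position + 6), i.e. 6, 7, 8, … — the shift grows by one for each successive letter.
Decoding ybzpo: y−6=s, b−7=u, z−8=r, p−9=g, o−10=e.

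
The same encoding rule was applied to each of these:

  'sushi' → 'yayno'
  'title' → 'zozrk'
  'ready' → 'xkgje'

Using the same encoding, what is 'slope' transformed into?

yruvk

Compare letters: s→y is +6, u→a is +6, s→y is +6 — a constant shift. This is a Caesar cipher with shift 6.
On slope: s+6=y, l+6=r, o+6=u, p+6=v, e+6=k.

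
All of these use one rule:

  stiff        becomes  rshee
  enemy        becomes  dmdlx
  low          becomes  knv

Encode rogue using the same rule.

qnftd

Every letter moves 25 places later in the alphabet, wrapping around z→a.
For rogue: r+25=q, o+25=n, g+25=f, u+25=t, e+25=d.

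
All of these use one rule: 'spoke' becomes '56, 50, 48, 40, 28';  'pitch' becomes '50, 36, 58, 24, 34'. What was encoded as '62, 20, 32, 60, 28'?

s(#19)→56 and p(#16)→50: differences scale by 2, so n = 2·pos + 18. With a=1..z=26, the number is 2·pos + 18.
Reversing it on 62, 20, 32, 60, 28: 62→(62−18)÷2=22=v, 20→(20−18)÷2=1=a, 32→(32−18)÷2=7=g, 60→(60−18)÷2=21=u, 28→(28−18)÷2=5=e.

vague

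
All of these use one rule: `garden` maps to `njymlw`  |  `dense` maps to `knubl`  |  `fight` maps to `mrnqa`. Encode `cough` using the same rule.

A repeating key of period 2 is used — shifts +7, +9 over and over.
On cough: c+7=j, o+9=x, u+7=b, g+9=p, h+7=o.

jxbpo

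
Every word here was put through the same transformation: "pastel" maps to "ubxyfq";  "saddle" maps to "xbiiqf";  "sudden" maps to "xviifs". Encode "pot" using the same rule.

The shift depends on letter class: consonant p→u is +5, but vowel a→b is +1. Two shifts are in play — +1 for a/e/i/o/u, +5 for every other letter.
Applying it to pot: p(cons)+5=u, o(vowel)+1=p, t(cons)+5=y.

upy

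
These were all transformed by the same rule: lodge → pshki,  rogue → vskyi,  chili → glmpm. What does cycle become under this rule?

gcgpi

Compare letters: l→p is +4, o→s is +4, d→h is +4 — a constant shift. Every letter moves 4 places later in the alphabet, wrapping around z→a.
Applying it to cycle: c+4=g, y+4=c, c+4=g, l+4=p, e+4=i.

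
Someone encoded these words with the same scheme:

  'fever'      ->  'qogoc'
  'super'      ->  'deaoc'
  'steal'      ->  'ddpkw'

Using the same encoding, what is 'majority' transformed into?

Shifts by position in fever: pos 0: f→q (+11), pos 1: e→o (+10), pos 2: v→g (+11), pos 3: e→o (+10) — repeating every 2. The shifts repeat in a cycle of length 2: positions 0,1,… shift by +11, +10, then the pattern repeats.
On majority: m+11=x, a+10=k, j+11=u, o+10=y, r+11=c, i+10=s, t+11=e, y+10=i.

xkuycsei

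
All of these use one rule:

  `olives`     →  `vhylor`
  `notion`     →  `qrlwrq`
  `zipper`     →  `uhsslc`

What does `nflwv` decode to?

The output letters match the input read backwards, each shifted +3: olives reversed is sevilo. The word is reversed, then every letter is shifted forward by 3.
Undoing it on nflwv: shift back: n−3=k, f−3=c, l−3=i, w−3=t, v−3=s → kcits; then reverse → stick.

stick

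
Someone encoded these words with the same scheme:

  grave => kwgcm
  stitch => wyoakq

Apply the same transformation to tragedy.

xwgnmmi

In grave: g→k is +4, r→w is +5, a→g is +6, v→c is +7 — the shift increases by 1 each position. The shift increases by 1 at each position, starting from +4: 4, 5, 6, ….
On tragedy: t+4=x, r+5=w, a+6=g, g+7=n, e+8=m, d+9=m, y+10=i.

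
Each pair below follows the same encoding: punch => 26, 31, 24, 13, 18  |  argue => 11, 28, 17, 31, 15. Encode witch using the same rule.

33, 19, 30, 13, 18

p is letter #16 and maps to 26: an offset of 10. Letters become their 1-based position plus 10 (so a→11, b→12, …).
For witch: w=23→33, i=9→19, t=20→30, c=3→13, h=8→18.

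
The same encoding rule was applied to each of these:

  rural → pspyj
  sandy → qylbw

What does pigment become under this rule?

Compare letters: r→p is +24, u→s is +24, r→p is +24 — a constant shift. Each letter is shifted forward by 24 in the alphabet (a Caesar shift of +24).
For pigment: p+24=n, i+24=g, g+24=e, m+24=k, e+24=c, n+24=l, t+24=r.

ngekclr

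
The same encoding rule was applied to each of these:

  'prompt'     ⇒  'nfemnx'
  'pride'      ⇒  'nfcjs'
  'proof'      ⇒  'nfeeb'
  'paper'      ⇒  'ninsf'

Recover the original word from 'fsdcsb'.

relief

p(15)→n(13) and r(17)→f(5) fit y≡9x+8 (mod 26); the inverse of 9 mod 26 is 3. Each letter's alphabet position (a=0..z=25) is mapped through 9·x+8 mod 26 — an affine cipher.
Decoding fsdcsb: f(5)→3·(5−8)≡17=r; s(18)→3·(18−8)≡4=e; d(3)→3·(3−8)≡11=l; c(2)→3·(2−8)≡8=i; s(18)→3·(18−8)≡4=e; b(1)→3·(1−8)≡5=f (all mod 26).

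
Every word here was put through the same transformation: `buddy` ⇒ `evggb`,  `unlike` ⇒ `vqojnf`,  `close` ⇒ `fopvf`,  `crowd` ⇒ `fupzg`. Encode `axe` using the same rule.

The shift depends on letter class: consonant b→e is +3, but vowel u→v is +1. Vowels shift forward by 1 and consonants shift forward by 3.
On axe: a(vowel)+1=b, x(cons)+3=a, e(vowel)+1=f.

baf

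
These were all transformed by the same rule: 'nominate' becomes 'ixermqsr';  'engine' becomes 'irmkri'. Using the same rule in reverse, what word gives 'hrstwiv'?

The output letters match the input read backwards, each shifted +4: nominate reversed is etanimon. The word is reversed, then every letter is shifted forward by 4.
Decoding hrstwiv: shift back: h−4=d, r−4=n, s−4=o, t−4=p, w−4=s, i−4=e, v−4=r → dnopser; then reverse → respond.

respond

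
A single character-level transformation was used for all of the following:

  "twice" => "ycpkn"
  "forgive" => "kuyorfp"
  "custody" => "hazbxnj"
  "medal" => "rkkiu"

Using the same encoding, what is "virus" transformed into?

aoycb

In twice: t→y is +5, w→c is +6, i→p is +7, c→k is +8 — the shift increases by 1 each position. Letter i (0-indexed) is shifted by i+5, so successive shifts are 5, 6, 7, ….
Applying it to virus: v+5=a, i+6=o, r+7=y, u+8=c, s+9=b.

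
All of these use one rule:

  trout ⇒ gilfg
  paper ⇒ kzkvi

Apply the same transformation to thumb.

Each pair mirrors across the alphabet (t↔g, r↔i, o↔l): positions sum to 25. Each letter is replaced by its mirror in the alphabet: a↔z, b↔y, c↔x, and so on (the Atbash cipher).
Applying it to thumb: t↔g, h↔s, u↔f, m↔n, b↔y.

gsfny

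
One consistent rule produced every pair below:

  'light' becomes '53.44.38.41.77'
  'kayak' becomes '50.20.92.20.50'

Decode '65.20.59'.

pan

l(#12)→53 and i(#9)→44: differences scale by 3, so n = 3·pos + 17. The formula is n = 3×(alphabet index, a=1) + 17.
Undoing it on 65.20.59: 65→(65−17)÷3=16=p, 20→(20−17)÷3=1=a, 59→(59−17)÷3=14=n.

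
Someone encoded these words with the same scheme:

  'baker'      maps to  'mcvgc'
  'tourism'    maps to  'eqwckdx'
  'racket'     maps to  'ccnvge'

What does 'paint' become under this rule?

The rule splits by letter class: vowels +2, consonants +11.
Applying it to paint: p(cons)+11=a, a(vowel)+2=c, i(vowel)+2=k, n(cons)+11=y, t(cons)+11=e.

ackye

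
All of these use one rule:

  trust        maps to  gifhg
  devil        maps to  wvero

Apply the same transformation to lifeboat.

Each pair mirrors across the alphabet (t↔g, r↔i, u↔f): positions sum to 25. Letters are reflected about the middle of the alphabet (position → 25−position): Atbash.
Applying it to lifeboat: l↔o, i↔r, f↔u, e↔v, b↔y, o↔l, a↔z, t↔g.

oruvylzg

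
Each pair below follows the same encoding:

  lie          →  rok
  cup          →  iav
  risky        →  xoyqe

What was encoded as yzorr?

still

Each letter is shifted forward by 6 in the alphabet (a Caesar shift of +6).
Reversing it on yzorr: y−6=s, z−6=t, o−6=i, r−6=l, r−6=l.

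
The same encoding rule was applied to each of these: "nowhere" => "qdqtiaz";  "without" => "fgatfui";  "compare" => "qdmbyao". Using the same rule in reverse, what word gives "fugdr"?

fruit

Two steps: reverse the string, then apply a Caesar shift of +12.
Decoding fugdr: shift back: f−12=t, u−12=i, g−12=u, d−12=r, r−12=f → tiurf; then reverse → fruit.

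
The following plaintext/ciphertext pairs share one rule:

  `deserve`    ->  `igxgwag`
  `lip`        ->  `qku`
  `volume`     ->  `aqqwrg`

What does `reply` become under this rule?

The shift depends on letter class: consonant d→i is +5, but vowel e→g is +2. Two shifts are in play — +2 for a/e/i/o/u, +5 for every other letter.
On reply: r(cons)+5=w, e(vowel)+2=g, p(cons)+5=u, l(cons)+5=q, y(cons)+5=d.

wguqd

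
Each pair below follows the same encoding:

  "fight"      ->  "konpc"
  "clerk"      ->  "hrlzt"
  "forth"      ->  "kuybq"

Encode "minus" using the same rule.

In fight: f→k is +5, i→o is +6, g→n is +7, h→p is +8 — the shift increases by 1 each position. Letter i (0-indexed) is shifted by i+5, so successive shifts are 5, 6, 7, ….
Applying it to minus: m+5=r, i+6=o, n+7=u, u+8=c, s+9=b.

roucb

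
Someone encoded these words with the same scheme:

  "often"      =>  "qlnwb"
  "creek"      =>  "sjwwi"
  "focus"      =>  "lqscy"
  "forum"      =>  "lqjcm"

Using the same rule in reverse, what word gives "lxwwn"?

fleet

o(14)→q(16) and f(5)→l(11) fit y≡15x+14 (mod 26); the inverse of 15 mod 26 is 7. Treating letters as 0–25, the rule is x ↦ 15x + 14 (mod 26).
Undoing it on lxwwn: l(11)→7·(11−14)≡5=f; x(23)→7·(23−14)≡11=l; w(22)→7·(22−14)≡4=e; w(22)→7·(22−14)≡4=e; n(13)→7·(13−14)≡19=t (all mod 26).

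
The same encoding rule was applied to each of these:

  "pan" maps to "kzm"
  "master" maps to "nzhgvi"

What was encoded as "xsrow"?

child

Each pair mirrors across the alphabet (p↔k, a↔z, n↔m): positions sum to 25. Each letter is replaced by its mirror in the alphabet: a↔z, b↔y, c↔x, and so on (the Atbash cipher).
Undoing it on xsrow: x↔c, s↔h, r↔i, o↔l, w↔d.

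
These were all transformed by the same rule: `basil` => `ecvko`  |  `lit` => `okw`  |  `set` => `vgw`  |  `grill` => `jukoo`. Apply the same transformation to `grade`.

The shift depends on letter class: consonant b→e is +3, but vowel a→c is +2. Two shifts are in play — +2 for a/e/i/o/u, +3 for every other letter.
Applying it to grade: g(cons)+3=j, r(cons)+3=u, a(vowel)+2=c, d(cons)+3=g, e(vowel)+2=g.

jucgg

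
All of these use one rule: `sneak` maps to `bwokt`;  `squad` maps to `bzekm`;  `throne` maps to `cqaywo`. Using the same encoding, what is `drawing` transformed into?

Vowels shift forward by 10 and consonants shift forward by 9.
Applying it to drawing: d(cons)+9=m, r(cons)+9=a, a(vowel)+10=k, w(cons)+9=f, i(vowel)+10=s, n(cons)+9=w, g(cons)+9=p.

makfswp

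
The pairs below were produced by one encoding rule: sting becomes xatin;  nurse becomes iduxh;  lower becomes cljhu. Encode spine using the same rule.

s(18)→x(23) and t(19)→a(0) fit y≡3x+21 (mod 26); the inverse of 3 mod 26 is 9. Each letter's alphabet position (a=0..z=25) is mapped through 3·x+21 mod 26 — an affine cipher.
For spine: s(18)→3·18+21≡23=x; p(15)→3·15+21≡14=o; i(8)→3·8+21≡19=t; n(13)→3·13+21≡8=i; e(4)→3·4+21≡7=h (all mod 26).

xotih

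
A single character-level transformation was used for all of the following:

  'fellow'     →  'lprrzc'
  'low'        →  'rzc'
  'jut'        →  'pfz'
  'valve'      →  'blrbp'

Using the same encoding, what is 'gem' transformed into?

mps

The shift depends on letter class: consonant f→l is +6, but vowel e→p is +11. Two shifts are in play — +11 for a/e/i/o/u, +6 for every other letter.
For gem: g(cons)+6=m, e(vowel)+11=p, m(cons)+6=s.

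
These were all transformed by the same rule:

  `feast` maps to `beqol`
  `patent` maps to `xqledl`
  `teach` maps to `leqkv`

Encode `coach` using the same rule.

kaqkv

This is an affine cipher: with a=0,…,z=25, each position x becomes (23x+16) mod 26.
On coach: c(2)→23·2+16≡10=k; o(14)→23·14+16≡0=a; a(0)→23·0+16≡16=q; c(2)→23·2+16≡10=k; h(7)→23·7+16≡21=v (all mod 26).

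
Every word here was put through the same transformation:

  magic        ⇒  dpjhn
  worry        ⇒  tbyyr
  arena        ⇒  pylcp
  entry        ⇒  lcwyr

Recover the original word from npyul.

carve

m(12)→d(3) and a(0)→p(15) fit y≡25x+15 (mod 26); the inverse of 25 mod 26 is 25. This is an affine cipher: with a=0,…,z=25, each position x becomes (25x+15) mod 26.
Decoding npyul: n(13)→25·(13−15)≡2=c; p(15)→25·(15−15)≡0=a; y(24)→25·(24−15)≡17=r; u(20)→25·(20−15)≡21=v; l(11)→25·(11−15)≡4=e (all mod 26).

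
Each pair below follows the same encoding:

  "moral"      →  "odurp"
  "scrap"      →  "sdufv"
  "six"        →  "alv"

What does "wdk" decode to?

The output letters match the input read backwards, each shifted +3: moral reversed is larom. Two steps: reverse the string, then apply a Caesar shift of +3.
Decoding wdk: shift back: w−3=t, d−3=a, k−3=h → tah; then reverse → hat.

hat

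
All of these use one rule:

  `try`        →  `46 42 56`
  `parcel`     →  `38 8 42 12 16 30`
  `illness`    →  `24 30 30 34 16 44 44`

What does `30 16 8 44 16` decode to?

lease

The formula is n = 2×(alphabet index, a=1) + 6.
Decoding 30 16 8 44 16: 30→(30−6)÷2=12=l, 16→(16−6)÷2=5=e, 8→(8−6)÷2=1=a, 44→(44−6)÷2=19=s, 16→(16−6)÷2=5=e.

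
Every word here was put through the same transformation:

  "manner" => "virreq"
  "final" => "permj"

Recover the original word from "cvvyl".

hurry

Read the word backwards and shift each letter +4.
Decoding cvvyl: shift back: c−4=y, v−4=r, v−4=r, y−4=u, l−4=h → yrruh; then reverse → hurry.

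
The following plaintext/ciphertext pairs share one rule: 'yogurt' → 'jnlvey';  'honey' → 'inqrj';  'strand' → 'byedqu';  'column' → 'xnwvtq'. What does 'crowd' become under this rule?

y(24)→j(9) and o(14)→n(13) fit y≡23x+3 (mod 26); the inverse of 23 mod 26 is 17. This is an affine cipher: with a=0,…,z=25, each position x becomes (23x+3) mod 26.
On crowd: c(2)→23·2+3≡23=x; r(17)→23·17+3≡4=e; o(14)→23·14+3≡13=n; w(22)→23·22+3≡15=p; d(3)→23·3+3≡20=u (all mod 26).

xenpu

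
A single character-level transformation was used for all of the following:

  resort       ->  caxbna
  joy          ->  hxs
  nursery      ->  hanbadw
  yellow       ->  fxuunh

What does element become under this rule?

cwnvnun

Two steps: reverse the string, then apply a Caesar shift of +9.
For element: reverse → tnemele; then shift: t+9=c, n+9=w, e+9=n, m+9=v, e+9=n, l+9=u, e+9=n.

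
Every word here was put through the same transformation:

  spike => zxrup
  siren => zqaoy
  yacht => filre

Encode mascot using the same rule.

tibmzf

In spike: s→z is +7, p→x is +8, i→r is +9, k→u is +10 — the shift increases by 1 each position. Each letter shifts forward by (position + 7), i.e. 7, 8, 9, … — the shift grows by one for each successive letter.
For mascot: m+7=t, a+8=i, s+9=b, c+10=m, o+11=z, t+12=f.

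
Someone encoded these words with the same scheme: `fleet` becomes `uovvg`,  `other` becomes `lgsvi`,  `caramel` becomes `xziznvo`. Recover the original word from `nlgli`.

motor

Each pair mirrors across the alphabet (f↔u, l↔o, e↔v): positions sum to 25. Letters are reflected about the middle of the alphabet (position → 25−position): Atbash.
Reversing it on nlgli: n↔m, l↔o, g↔t, l↔o, i↔r.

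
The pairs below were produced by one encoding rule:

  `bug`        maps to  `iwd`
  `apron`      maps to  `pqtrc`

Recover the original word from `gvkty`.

The word is reversed, then every letter is shifted forward by 2.
Undoing it on gvkty: shift back: g−2=e, v−2=t, k−2=i, t−2=r, y−2=w → etirw; then reverse → write.

write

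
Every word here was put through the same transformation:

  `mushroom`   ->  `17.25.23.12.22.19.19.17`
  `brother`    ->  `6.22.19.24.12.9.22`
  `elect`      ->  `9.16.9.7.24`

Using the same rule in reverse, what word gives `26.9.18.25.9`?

venue

m is letter #13 and maps to 17: an offset of 4. Each letter is replaced by its alphabet position (a=1..z=26) + 4.
Undoing it on 26.9.18.25.9: 26→(26−4)÷1=22=v, 9→(9−4)÷1=5=e, 18→(18−4)÷1=14=n, 25→(25−4)÷1=21=u, 9→(9−4)÷1=5=e.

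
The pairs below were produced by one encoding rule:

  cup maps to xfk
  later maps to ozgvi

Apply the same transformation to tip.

grk

This is the alphabet-reversal cipher (Atbash): a becomes z, b becomes y, etc.
Applying it to tip: t↔g, i↔r, p↔k.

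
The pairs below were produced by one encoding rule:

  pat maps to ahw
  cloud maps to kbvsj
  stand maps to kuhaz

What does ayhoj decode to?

chart

The output letters match the input read backwards, each shifted +7: pat reversed is tap. Read the word backwards and shift each letter +7.
Decoding ayhoj: shift back: a−7=t, y−7=r, h−7=a, o−7=h, j−7=c → trahc; then reverse → chart.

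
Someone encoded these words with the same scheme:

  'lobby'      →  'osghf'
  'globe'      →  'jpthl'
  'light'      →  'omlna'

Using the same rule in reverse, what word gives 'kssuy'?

honor

The shift increases by 1 at each position, starting from +3: 3, 4, 5, ….
Undoing it on kssuy: k−3=h, s−4=o, s−5=n, u−6=o, y−7=r.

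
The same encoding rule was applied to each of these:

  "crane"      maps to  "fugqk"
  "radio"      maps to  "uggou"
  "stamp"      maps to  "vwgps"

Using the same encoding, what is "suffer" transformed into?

The shift depends on letter class: consonant c→f is +3, but vowel a→g is +6. The rule splits by letter class: vowels +6, consonants +3.
On suffer: s(cons)+3=v, u(vowel)+6=a, f(cons)+3=i, f(cons)+3=i, e(vowel)+6=k, r(cons)+3=u.

vaiiku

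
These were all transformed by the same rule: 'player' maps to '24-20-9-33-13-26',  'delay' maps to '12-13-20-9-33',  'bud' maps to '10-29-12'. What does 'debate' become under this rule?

12-13-10-9-28-13

p is letter #16 and maps to 24: an offset of 8. Letters become their 1-based position plus 8 (so a→9, b→10, …).
Applying it to debate: d=4→12, e=5→13, b=2→10, a=1→9, t=20→28, e=5→13.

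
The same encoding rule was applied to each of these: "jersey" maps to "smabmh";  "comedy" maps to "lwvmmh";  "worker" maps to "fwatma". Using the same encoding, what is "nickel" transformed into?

wqltmu

The shift depends on letter class: consonant j→s is +9, but vowel e→m is +8. Vowels shift forward by 8 and consonants shift forward by 9.
For nickel: n(cons)+9=w, i(vowel)+8=q, c(cons)+9=l, k(cons)+9=t, e(vowel)+8=m, l(cons)+9=u.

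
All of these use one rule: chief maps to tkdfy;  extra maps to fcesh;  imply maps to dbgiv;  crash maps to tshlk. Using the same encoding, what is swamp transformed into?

ljhbg

c(2)→t(19) and h(7)→k(10) fit y≡19x+7 (mod 26); the inverse of 19 mod 26 is 11. Each letter's alphabet position (a=0..z=25) is mapped through 19·x+7 mod 26 — an affine cipher.
For swamp: s(18)→19·18+7≡11=l; w(22)→19·22+7≡9=j; a(0)→19·0+7≡7=h; m(12)→19·12+7≡1=b; p(15)→19·15+7≡6=g (all mod 26).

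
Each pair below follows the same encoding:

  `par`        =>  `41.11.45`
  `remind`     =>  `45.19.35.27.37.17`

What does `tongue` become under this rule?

49.39.37.23.51.19

Each letter becomes 2×(its alphabet position, a=1..z=26) + 9.
On tongue: t=20→49, o=15→39, n=14→37, g=7→23, u=21→51, e=5→19.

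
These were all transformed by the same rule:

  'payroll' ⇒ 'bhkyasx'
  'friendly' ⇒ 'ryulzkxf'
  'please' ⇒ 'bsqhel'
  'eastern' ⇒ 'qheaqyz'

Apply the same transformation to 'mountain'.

Shifts by position in payroll: pos 0: p→b (+12), pos 1: a→h (+7), pos 2: y→k (+12), pos 3: r→y (+7) — repeating every 2. The shifts repeat in a cycle of length 2: positions 0,1,… shift by +12, +7, then the pattern repeats.
For mountain: m+12=y, o+7=v, u+12=g, n+7=u, t+12=f, a+7=h, i+12=u, n+7=u.

yvgufhuu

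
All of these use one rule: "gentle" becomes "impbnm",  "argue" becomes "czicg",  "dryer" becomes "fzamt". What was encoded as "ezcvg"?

Shifts by position in gentle: pos 0: g→i (+2), pos 1: e→m (+8), pos 2: n→p (+2), pos 3: t→b (+8) — repeating every 2. The shifts repeat in a cycle of length 2: positions 0,1,… shift by +2, +8, then the pattern repeats.
Reversing it on ezcvg: e−2=c, z−8=r, c−2=a, v−8=n, g−2=e.

crane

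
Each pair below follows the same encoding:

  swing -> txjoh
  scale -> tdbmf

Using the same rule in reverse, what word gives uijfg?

thief

Each letter is shifted forward by 1 in the alphabet (a Caesar shift of +1).
Decoding uijfg: u−1=t, i−1=h, j−1=i, f−1=e, g−1=f.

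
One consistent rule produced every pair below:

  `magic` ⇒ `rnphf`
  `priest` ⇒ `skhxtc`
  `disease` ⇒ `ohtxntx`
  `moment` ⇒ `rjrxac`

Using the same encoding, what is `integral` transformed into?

hacxpkni

m(12)→r(17) and a(0)→n(13) fit y≡9x+13 (mod 26); the inverse of 9 mod 26 is 3. This is an affine cipher: with a=0,…,z=25, each position x becomes (9x+13) mod 26.
Applying it to integral: i(8)→9·8+13≡7=h; n(13)→9·13+13≡0=a; t(19)→9·19+13≡2=c; e(4)→9·4+13≡23=x; g(6)→9·6+13≡15=p; r(17)→9·17+13≡10=k; a(0)→9·0+13≡13=n; l(11)→9·11+13≡8=i (all mod 26).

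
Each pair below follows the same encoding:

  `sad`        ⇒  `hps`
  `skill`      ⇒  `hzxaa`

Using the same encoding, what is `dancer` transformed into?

Compare letters: s→h is +15, a→p is +15, d→s is +15 — a constant shift. Every letter moves 15 places later in the alphabet, wrapping around z→a.
For dancer: d+15=s, a+15=p, n+15=c, c+15=r, e+15=t, r+15=g.

spcrtg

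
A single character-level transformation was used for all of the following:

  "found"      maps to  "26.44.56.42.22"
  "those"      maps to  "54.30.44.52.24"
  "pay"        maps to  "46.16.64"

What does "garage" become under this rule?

f(#6)→26 and o(#15)→44: differences scale by 2, so n = 2·pos + 14. The formula is n = 2×(alphabet index, a=1) + 14.
Applying it to garage: g=7→28, a=1→16, r=18→50, a=1→16, g=7→28, e=5→24.

28.16.50.16.28.24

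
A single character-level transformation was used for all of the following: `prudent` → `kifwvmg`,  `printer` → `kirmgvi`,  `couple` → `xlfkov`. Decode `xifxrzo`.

Each letter's alphabet position (a=0..z=25) is mapped through 25·x+25 mod 26 — an affine cipher.
Decoding xifxrzo: x(23)→25·(23−25)≡2=c; i(8)→25·(8−25)≡17=r; f(5)→25·(5−25)≡20=u; x(23)→25·(23−25)≡2=c; r(17)→25·(17−25)≡8=i; z(25)→25·(25−25)≡0=a; o(14)→25·(14−25)≡11=l (all mod 26).

crucial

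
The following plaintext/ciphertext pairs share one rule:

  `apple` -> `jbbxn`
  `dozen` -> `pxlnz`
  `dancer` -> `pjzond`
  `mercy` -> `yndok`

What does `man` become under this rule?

yjz

The shift depends on letter class: consonant p→b is +12, but vowel a→j is +9. The rule splits by letter class: vowels +9, consonants +12.
On man: m(cons)+12=y, a(vowel)+9=j, n(cons)+12=z.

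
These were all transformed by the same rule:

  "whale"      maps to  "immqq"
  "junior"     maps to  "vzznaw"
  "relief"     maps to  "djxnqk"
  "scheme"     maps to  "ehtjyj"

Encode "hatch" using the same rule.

tffht

Shifts by position in whale: pos 0: w→i (+12), pos 1: h→m (+5), pos 2: a→m (+12), pos 3: l→q (+5) — repeating every 2. The shifts repeat in a cycle of length 2: positions 0,1,… shift by +12, +5, then the pattern repeats.
On hatch: h+12=t, a+5=f, t+12=f, c+5=h, h+12=t.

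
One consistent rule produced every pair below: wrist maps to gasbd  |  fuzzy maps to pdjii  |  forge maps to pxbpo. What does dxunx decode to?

Shifts by position in wrist: pos 0: w→g (+10), pos 1: r→a (+9), pos 2: i→s (+10), pos 3: s→b (+9) — repeating every 2. A repeating key of period 2 is used — shifts +10, +9 over and over.
Undoing it on dxunx: d−10=t, x−9=o, u−10=k, n−9=e, x−10=n.

token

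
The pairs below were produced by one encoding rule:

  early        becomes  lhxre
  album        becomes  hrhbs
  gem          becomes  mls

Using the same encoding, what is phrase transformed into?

Two shifts are in play — +7 for a/e/i/o/u, +6 for every other letter.
On phrase: p(cons)+6=v, h(cons)+6=n, r(cons)+6=x, a(vowel)+7=h, s(cons)+6=y, e(vowel)+7=l.

vnxhyl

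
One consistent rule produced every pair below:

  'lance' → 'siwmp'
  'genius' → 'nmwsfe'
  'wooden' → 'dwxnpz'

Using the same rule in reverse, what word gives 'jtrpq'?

In lance: l→s is +7, a→i is +8, n→w is +9, c→m is +10 — the shift increases by 1 each position. The shift increases by 1 at each position, starting from +7: 7, 8, 9, ….
Reversing it on jtrpq: j−7=c, t−8=l, r−9=i, p−10=f, q−11=f.

cliff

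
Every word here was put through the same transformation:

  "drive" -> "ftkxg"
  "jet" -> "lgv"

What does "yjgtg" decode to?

where

Compare letters: d→f is +2, r→t is +2, i→k is +2 — a constant shift. Every letter moves 2 places later in the alphabet, wrapping around z→a.
Reversing it on yjgtg: y−2=w, j−2=h, g−2=e, t−2=r, g−2=e.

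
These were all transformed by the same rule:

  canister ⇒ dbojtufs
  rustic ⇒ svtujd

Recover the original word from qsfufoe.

pretend

Compare letters: c→d is +1, a→b is +1, n→o is +1 — a constant shift. Each letter is shifted forward by 1 in the alphabet (a Caesar shift of +1).
Decoding qsfufoe: q−1=p, s−1=r, f−1=e, u−1=t, f−1=e, o−1=n, e−1=d.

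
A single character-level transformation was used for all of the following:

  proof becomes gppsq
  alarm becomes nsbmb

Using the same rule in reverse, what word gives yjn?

mix

The output letters match the input read backwards, each shifted +1: proof reversed is foorp. Read the word backwards and shift each letter +1.
Reversing it on yjn: shift back: y−1=x, j−1=i, n−1=m → xim; then reverse → mix.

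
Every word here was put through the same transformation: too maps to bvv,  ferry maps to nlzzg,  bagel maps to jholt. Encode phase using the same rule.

The shift depends on letter class: consonant t→b is +8, but vowel o→v is +7. Vowels shift forward by 7 and consonants shift forward by 8.
For phase: p(cons)+8=x, h(cons)+8=p, a(vowel)+7=h, s(cons)+8=a, e(vowel)+7=l.

xphal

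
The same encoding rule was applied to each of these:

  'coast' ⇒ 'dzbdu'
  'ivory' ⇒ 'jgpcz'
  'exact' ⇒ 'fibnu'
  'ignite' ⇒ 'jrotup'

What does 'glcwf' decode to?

Shifts by position in coast: pos 0: c→d (+1), pos 1: o→z (+11), pos 2: a→b (+1), pos 3: s→d (+11) — repeating every 2. A repeating key of period 2 is used — shifts +1, +11 over and over.
Decoding glcwf: g−1=f, l−11=a, c−1=b, w−11=l, f−1=e.

fable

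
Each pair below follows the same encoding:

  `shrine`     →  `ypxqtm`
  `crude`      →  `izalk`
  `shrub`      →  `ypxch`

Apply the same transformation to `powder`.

vwclkz

Shifts by position in shrine: pos 0: s→y (+6), pos 1: h→p (+8), pos 2: r→x (+6), pos 3: i→q (+8) — repeating every 2. It's a Vigenère-style cipher with numeric key [6,8]: position i shifts by key[i mod 2].
Applying it to powder: p+6=v, o+8=w, w+6=c, d+8=l, e+6=k, r+8=z.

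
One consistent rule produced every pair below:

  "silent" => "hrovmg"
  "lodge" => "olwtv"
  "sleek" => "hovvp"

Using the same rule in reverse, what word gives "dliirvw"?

Letters are reflected about the middle of the alphabet (position → 25−position): Atbash.
Reversing it on dliirvw: d↔w, l↔o, i↔r, i↔r, r↔i, v↔e, w↔d.

worried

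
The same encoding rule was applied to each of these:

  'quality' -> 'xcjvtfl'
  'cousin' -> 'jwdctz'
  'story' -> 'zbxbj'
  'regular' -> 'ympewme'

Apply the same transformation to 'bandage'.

iiwnlsr

In quality: q→x is +7, u→c is +8, a→j is +9, l→v is +10 — the shift increases by 1 each position. Each letter shifts forward by (position + 7), i.e. 7, 8, 9, … — the shift grows by one for each successive letter.
For bandage: b+7=i, a+8=i, n+9=w, d+10=n, a+11=l, g+12=s, e+13=r.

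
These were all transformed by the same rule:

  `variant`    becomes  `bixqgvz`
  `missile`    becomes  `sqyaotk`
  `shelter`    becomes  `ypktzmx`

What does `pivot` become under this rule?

vqbwz

Shifts by position in variant: pos 0: v→b (+6), pos 1: a→i (+8), pos 2: r→x (+6), pos 3: i→q (+8) — repeating every 2. It's a Vigenère-style cipher with numeric key [6,8]: position i shifts by key[i mod 2].
On pivot: p+6=v, i+8=q, v+6=b, o+8=w, t+6=z.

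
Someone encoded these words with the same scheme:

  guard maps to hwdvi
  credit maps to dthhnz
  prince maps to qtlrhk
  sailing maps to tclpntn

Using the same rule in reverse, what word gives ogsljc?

nephew

In guard: g→h is +1, u→w is +2, a→d is +3, r→v is +4 — the shift increases by 1 each position. Each letter shifts forward by (position + 1), i.e. 1, 2, 3, … — the shift grows by one for each successive letter.
Decoding ogsljc: o−1=n, g−2=e, s−3=p, l−4=h, j−5=e, c−6=w.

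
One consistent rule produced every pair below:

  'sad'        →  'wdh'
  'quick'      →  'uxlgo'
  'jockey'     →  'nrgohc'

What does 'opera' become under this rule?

The shift depends on letter class: consonant s→w is +4, but vowel a→d is +3. Two shifts are in play — +3 for a/e/i/o/u, +4 for every other letter.
Applying it to opera: o(vowel)+3=r, p(cons)+4=t, e(vowel)+3=h, r(cons)+4=v, a(vowel)+3=d.

rthvd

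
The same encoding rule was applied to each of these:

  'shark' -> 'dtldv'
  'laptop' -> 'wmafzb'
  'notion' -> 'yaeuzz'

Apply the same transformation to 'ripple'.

Shifts by position in shark: pos 0: s→d (+11), pos 1: h→t (+12), pos 2: a→l (+11), pos 3: r→d (+12) — repeating every 2. It's a Vigenère-style cipher with numeric key [11,12]: position i shifts by key[i mod 2].
On ripple: r+11=c, i+12=u, p+11=a, p+12=b, l+11=w, e+12=q.

cuabwq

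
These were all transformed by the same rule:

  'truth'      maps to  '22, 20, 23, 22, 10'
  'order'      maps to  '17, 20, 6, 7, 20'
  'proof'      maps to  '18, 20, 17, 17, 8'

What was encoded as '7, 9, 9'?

t is letter #20 and maps to 22: an offset of 2. The number is (letter's place in the alphabet, a=1) + 2.
Decoding 7, 9, 9: 7→(7−2)÷1=5=e, 9→(9−2)÷1=7=g, 9→(9−2)÷1=7=g.

egg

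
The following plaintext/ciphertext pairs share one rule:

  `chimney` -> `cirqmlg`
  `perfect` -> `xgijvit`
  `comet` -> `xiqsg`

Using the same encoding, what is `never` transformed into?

vizir

Read the word backwards and shift each letter +4.
On never: reverse → reven; then shift: r+4=v, e+4=i, v+4=z, e+4=i, n+4=r.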